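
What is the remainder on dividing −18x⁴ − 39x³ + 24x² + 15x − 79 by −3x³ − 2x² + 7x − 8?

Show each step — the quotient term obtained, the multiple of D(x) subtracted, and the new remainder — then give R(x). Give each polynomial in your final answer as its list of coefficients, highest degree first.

Step 1: lead(−18x⁴ − 39x³ + 24x² + 15x − 79) ÷ lead(D) = −18x⁴ ÷ −3x³ = 6x. Subtract (6x)·D = −18x⁴ − 12x³ + 42x² − 48x. Remainder: −27x³ − 18x² + 63x − 79.
Step 2: lead(−27x³ − 18x² + 63x − 79) ÷ lead(D) = −27x³ ÷ −3x³ = 9. Subtract (9)·D = −27x³ − 18x² + 63x − 72. Remainder: −7.

R = [-7]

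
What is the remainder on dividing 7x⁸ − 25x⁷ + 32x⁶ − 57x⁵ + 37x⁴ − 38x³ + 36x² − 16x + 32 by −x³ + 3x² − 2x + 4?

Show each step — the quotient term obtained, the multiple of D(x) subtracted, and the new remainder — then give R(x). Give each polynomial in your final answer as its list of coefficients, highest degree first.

R = [0]

Step 1: lead(7x⁸ − 25x⁷ + 32x⁶ − 57x⁵ + 37x⁴ − 38x³ + 36x² − 16x + 32) ÷ lead(D) = 7x⁸ ÷ −x³ = −7x⁵. Subtract (−7x⁵)·D = 7x⁸ − 21x⁷ + 14x⁶ − 28x⁵. Remainder: −4x⁷ + 18x⁶ − 29x⁵ + 37x⁴ − 38x³ + 36x² − 16x + 32.
Step 2: lead(−4x⁷ + 18x⁶ − 29x⁵ + 37x⁴ − 38x³ + 36x² − 16x + 32) ÷ lead(D) = −4x⁷ ÷ −x³ = 4x⁴. Subtract (4x⁴)·D = −4x⁷ + 12x⁶ − 8x⁵ + 16x⁴. Remainder: 6x⁶ − 21x⁵ + 21x⁴ − 38x³ + 36x² − 16x + 32.
Step 3: lead(6x⁶ − 21x⁵ + 21x⁴ − 38x³ + 36x² − 16x + 32) ÷ lead(D) = 6x⁶ ÷ −x³ = −6x³. Subtract (−6x³)·D = 6x⁶ − 18x⁵ + 12x⁴ − 24x³. Remainder: −3x⁵ + 9x⁴ − 14x³ + 36x² − 16x + 32.
Step 4: lead(−3x⁵ + 9x⁴ − 14x³ + 36x² − 16x + 32) ÷ lead(D) = −3x⁵ ÷ −x³ = 3x². Subtract (3x²)·D = −3x⁵ + 9x⁴ − 6x³ + 12x². Remainder: −8x³ + 24x² − 16x + 32.
Step 5: lead(−8x³ + 24x² − 16x + 32) ÷ lead(D) = −8x³ ÷ −x³ = 8. Subtract (8)·D = −8x³ + 24x² − 16x + 32. Remainder: 0.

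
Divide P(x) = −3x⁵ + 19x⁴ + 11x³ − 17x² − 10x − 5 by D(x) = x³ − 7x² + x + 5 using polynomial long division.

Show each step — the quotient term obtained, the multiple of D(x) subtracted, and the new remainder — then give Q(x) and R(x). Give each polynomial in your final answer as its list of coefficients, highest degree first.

Step 1: lead(−3x⁵ + 19x⁴ + 11x³ − 17x² − 10x − 5) ÷ lead(D) = −3x⁵ ÷ x³ = −3x². Subtract (−3x²)·D = −3x⁵ + 21x⁴ − 3x³ − 15x². Remainder: −2x⁴ + 14x³ − 2x² − 10x − 5.
Step 2: lead(−2x⁴ + 14x³ − 2x² − 10x − 5) ÷ lead(D) = −2x⁴ ÷ x³ = −2x. Subtract (−2x)·D = −2x⁴ + 14x³ − 2x² − 10x. Remainder: −5.

Q = [-3, -2, 0]; R = [-5]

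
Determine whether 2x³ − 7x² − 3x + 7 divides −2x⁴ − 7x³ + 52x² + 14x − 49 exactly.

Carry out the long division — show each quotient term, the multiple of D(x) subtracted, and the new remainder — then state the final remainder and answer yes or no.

R(x) = 0, so D(x) is a factor of P(x). yes

Step 1: lead(−2x⁴ − 7x³ + 52x² + 14x − 49) ÷ lead(D) = −2x⁴ ÷ 2x³ = −x. Subtract (−x)·D = −2x⁴ + 7x³ + 3x² − 7x. Remainder: −14x³ + 49x² + 21x − 49.
Step 2: lead(−14x³ + 49x² + 21x − 49) ÷ lead(D) = −14x³ ÷ 2x³ = −7. Subtract (−7)·D = −14x³ + 49x² + 21x − 49. Remainder: 0.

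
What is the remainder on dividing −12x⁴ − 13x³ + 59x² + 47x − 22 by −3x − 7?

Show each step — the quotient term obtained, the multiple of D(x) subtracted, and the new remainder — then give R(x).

R(x) = −1

Step 1: lead(−12x⁴ − 13x³ + 59x² + 47x − 22) ÷ lead(D) = −12x⁴ ÷ −3x = 4x³. Subtract (4x³)·D = −12x⁴ − 28x³. Remainder: 15x³ + 59x² + 47x − 22.
Step 2: lead(15x³ + 59x² + 47x − 22) ÷ lead(D) = 15x³ ÷ −3x = −5x². Subtract (−5x²)·D = 15x³ + 35x². Remainder: 24x² + 47x − 22.
Step 3: lead(24x² + 47x − 22) ÷ lead(D) = 24x² ÷ −3x = −8x. Subtract (−8x)·D = 24x² + 56x. Remainder: −9x − 22.
Step 4: lead(−9x − 22) ÷ lead(D) = −9x ÷ −3x = 3. Subtract (3)·D = −9x − 21. Remainder: −1.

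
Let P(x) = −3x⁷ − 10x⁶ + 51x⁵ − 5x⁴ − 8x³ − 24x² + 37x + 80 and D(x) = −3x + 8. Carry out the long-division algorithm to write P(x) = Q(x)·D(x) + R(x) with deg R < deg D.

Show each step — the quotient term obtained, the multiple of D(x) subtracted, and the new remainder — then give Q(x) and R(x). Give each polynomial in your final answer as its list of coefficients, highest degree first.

Q = [1, 6, -1, -1, 0, 8, 9]; R = [8]

Step 1: lead(−3x⁷ − 10x⁶ + 51x⁵ − 5x⁴ − 8x³ − 24x² + 37x + 80) ÷ lead(D) = −3x⁷ ÷ −3x = x⁶. Subtract (x⁶)·D = −3x⁷ + 8x⁶. Remainder: −18x⁶ + 51x⁵ − 5x⁴ − 8x³ − 24x² + 37x + 80.
Step 2: lead(−18x⁶ + 51x⁵ − 5x⁴ − 8x³ − 24x² + 37x + 80) ÷ lead(D) = −18x⁶ ÷ −3x = 6x⁵. Subtract (6x⁵)·D = −18x⁶ + 48x⁵. Remainder: 3x⁵ − 5x⁴ − 8x³ − 24x² + 37x + 80.
Step 3: lead(3x⁵ − 5x⁴ − 8x³ − 24x² + 37x + 80) ÷ lead(D) = 3x⁵ ÷ −3x = −x⁴. Subtract (−x⁴)·D = 3x⁵ − 8x⁴. Remainder: 3x⁴ − 8x³ − 24x² + 37x + 80.
Step 4: lead(3x⁴ − 8x³ − 24x² + 37x + 80) ÷ lead(D) = 3x⁴ ÷ −3x = −x³. Subtract (−x³)·D = 3x⁴ − 8x³. Remainder: −24x² + 37x + 80.
Step 5: lead(−24x² + 37x + 80) ÷ lead(D) = −24x² ÷ −3x = 8x. Subtract (8x)·D = −24x² + 64x. Remainder: −27x + 80.
Step 6: lead(−27x + 80) ÷ lead(D) = −27x ÷ −3x = 9. Subtract (9)·D = −27x + 72. Remainder: 8.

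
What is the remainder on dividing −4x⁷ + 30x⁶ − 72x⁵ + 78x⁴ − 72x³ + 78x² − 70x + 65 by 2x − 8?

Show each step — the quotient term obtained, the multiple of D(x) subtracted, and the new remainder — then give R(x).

R(x) = 9

Step 1: lead(−4x⁷ + 30x⁶ − 72x⁵ + 78x⁴ − 72x³ + 78x² − 70x + 65) ÷ lead(D) = −4x⁷ ÷ 2x = −2x⁶. Subtract (−2x⁶)·D = −4x⁷ + 16x⁶. Remainder: 14x⁶ − 72x⁵ + 78x⁴ − 72x³ + 78x² − 70x + 65.
Step 2: lead(14x⁶ − 72x⁵ + 78x⁴ − 72x³ + 78x² − 70x + 65) ÷ lead(D) = 14x⁶ ÷ 2x = 7x⁵. Subtract (7x⁵)·D = 14x⁶ − 56x⁵. Remainder: −16x⁵ + 78x⁴ − 72x³ + 78x² − 70x + 65.
Step 3: lead(−16x⁵ + 78x⁴ − 72x³ + 78x² − 70x + 65) ÷ lead(D) = −16x⁵ ÷ 2x = −8x⁴. Subtract (−8x⁴)·D = −16x⁵ + 64x⁴. Remainder: 14x⁴ − 72x³ + 78x² − 70x + 65.
Step 4: lead(14x⁴ − 72x³ + 78x² − 70x + 65) ÷ lead(D) = 14x⁴ ÷ 2x = 7x³. Subtract (7x³)·D = 14x⁴ − 56x³. Remainder: −16x³ + 78x² − 70x + 65.
Step 5: lead(−16x³ + 78x² − 70x + 65) ÷ lead(D) = −16x³ ÷ 2x = −8x². Subtract (−8x²)·D = −16x³ + 64x². Remainder: 14x² − 70x + 65.
Step 6: lead(14x² − 70x + 65) ÷ lead(D) = 14x² ÷ 2x = 7x. Subtract (7x)·D = 14x² − 56x. Remainder: −14x + 65.
Step 7: lead(−14x + 65) ÷ lead(D) = −14x ÷ 2x = −7. Subtract (−7)·D = −14x + 56. Remainder: 9.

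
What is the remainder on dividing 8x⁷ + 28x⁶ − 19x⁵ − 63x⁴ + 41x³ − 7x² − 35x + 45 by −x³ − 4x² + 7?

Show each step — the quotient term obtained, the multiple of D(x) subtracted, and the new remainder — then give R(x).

R(x) = −4

Step 1: lead(8x⁷ + 28x⁶ − 19x⁵ − 63x⁴ + 41x³ − 7x² − 35x + 45) ÷ lead(D) = 8x⁷ ÷ −x³ = −8x⁴. Subtract (−8x⁴)·D = 8x⁷ + 32x⁶ − 56x⁴. Remainder: −4x⁶ − 19x⁵ − 7x⁴ + 41x³ − 7x² − 35x + 45.
Step 2: lead(−4x⁶ − 19x⁵ − 7x⁴ + 41x³ − 7x² − 35x + 45) ÷ lead(D) = −4x⁶ ÷ −x³ = 4x³. Subtract (4x³)·D = −4x⁶ − 16x⁵ + 28x³. Remainder: −3x⁵ − 7x⁴ + 13x³ − 7x² − 35x + 45.
Step 3: lead(−3x⁵ − 7x⁴ + 13x³ − 7x² − 35x + 45) ÷ lead(D) = −3x⁵ ÷ −x³ = 3x². Subtract (3x²)·D = −3x⁵ − 12x⁴ + 21x². Remainder: 5x⁴ + 13x³ − 28x² − 35x + 45.
Step 4: lead(5x⁴ + 13x³ − 28x² − 35x + 45) ÷ lead(D) = 5x⁴ ÷ −x³ = −5x. Subtract (−5x)·D = 5x⁴ + 20x³ − 35x. Remainder: −7x³ − 28x² + 45.
Step 5: lead(−7x³ − 28x² + 45) ÷ lead(D) = −7x³ ÷ −x³ = 7. Subtract (7)·D = −7x³ − 28x² + 49. Remainder: −4.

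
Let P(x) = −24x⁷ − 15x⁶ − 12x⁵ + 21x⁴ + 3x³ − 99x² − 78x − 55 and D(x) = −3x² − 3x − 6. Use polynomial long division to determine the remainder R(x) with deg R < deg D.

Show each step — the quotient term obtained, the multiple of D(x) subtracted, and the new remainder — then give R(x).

Step 1: lead(−24x⁷ − 15x⁶ − 12x⁵ + 21x⁴ + 3x³ − 99x² − 78x − 55) ÷ lead(D) = −24x⁷ ÷ −3x² = 8x⁵. Subtract (8x⁵)·D = −24x⁷ − 24x⁶ − 48x⁵. Remainder: 9x⁶ + 36x⁵ + 21x⁴ + 3x³ − 99x² − 78x − 55.
Step 2: lead(9x⁶ + 36x⁵ + 21x⁴ + 3x³ − 99x² − 78x − 55) ÷ lead(D) = 9x⁶ ÷ −3x² = −3x⁴. Subtract (−3x⁴)·D = 9x⁶ + 9x⁵ + 18x⁴. Remainder: 27x⁵ + 3x⁴ + 3x³ − 99x² − 78x − 55.
Step 3: lead(27x⁵ + 3x⁴ + 3x³ − 99x² − 78x − 55) ÷ lead(D) = 27x⁵ ÷ −3x² = −9x³. Subtract (−9x³)·D = 27x⁵ + 27x⁴ + 54x³. Remainder: −24x⁴ − 51x³ − 99x² − 78x − 55.
Step 4: lead(−24x⁴ − 51x³ − 99x² − 78x − 55) ÷ lead(D) = −24x⁴ ÷ −3x² = 8x². Subtract (8x²)·D = −24x⁴ − 24x³ − 48x². Remainder: −27x³ − 51x² − 78x − 55.
Step 5: lead(−27x³ − 51x² − 78x − 55) ÷ lead(D) = −27x³ ÷ −3x² = 9x. Subtract (9x)·D = −27x³ − 27x² − 54x. Remainder: −24x² − 24x − 55.
Step 6: lead(−24x² − 24x − 55) ÷ lead(D) = −24x² ÷ −3x² = 8. Subtract (8)·D = −24x² − 24x − 48. Remainder: −7.

R(x) = −7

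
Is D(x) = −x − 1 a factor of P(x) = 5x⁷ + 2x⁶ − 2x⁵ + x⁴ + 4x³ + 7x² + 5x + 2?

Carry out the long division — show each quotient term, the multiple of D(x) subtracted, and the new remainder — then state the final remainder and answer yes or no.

Step 1: lead(5x⁷ + 2x⁶ − 2x⁵ + x⁴ + 4x³ + 7x² + 5x + 2) ÷ lead(D) = 5x⁷ ÷ −x = −5x⁶. Subtract (−5x⁶)·D = 5x⁷ + 5x⁶. Remainder: −3x⁶ − 2x⁵ + x⁴ + 4x³ + 7x² + 5x + 2.
Step 2: lead(−3x⁶ − 2x⁵ + x⁴ + 4x³ + 7x² + 5x + 2) ÷ lead(D) = −3x⁶ ÷ −x = 3x⁵. Subtract (3x⁵)·D = −3x⁶ − 3x⁵. Remainder: x⁵ + x⁴ + 4x³ + 7x² + 5x + 2.
Step 3: lead(x⁵ + x⁴ + 4x³ + 7x² + 5x + 2) ÷ lead(D) = x⁵ ÷ −x = −x⁴. Subtract (−x⁴)·D = x⁵ + x⁴. Remainder: 4x³ + 7x² + 5x + 2.
Step 4: lead(4x³ + 7x² + 5x + 2) ÷ lead(D) = 4x³ ÷ −x = −4x². Subtract (−4x²)·D = 4x³ + 4x². Remainder: 3x² + 5x + 2.
Step 5: lead(3x² + 5x + 2) ÷ lead(D) = 3x² ÷ −x = −3x. Subtract (−3x)·D = 3x² + 3x. Remainder: 2x + 2.
Step 6: lead(2x + 2) ÷ lead(D) = 2x ÷ −x = −2. Subtract (−2)·D = 2x + 2. Remainder: 0.

R(x) = 0, so D(x) is a factor of P(x). yes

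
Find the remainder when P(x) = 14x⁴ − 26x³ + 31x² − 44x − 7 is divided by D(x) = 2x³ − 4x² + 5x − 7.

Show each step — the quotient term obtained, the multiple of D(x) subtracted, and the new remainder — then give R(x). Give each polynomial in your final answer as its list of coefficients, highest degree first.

Step 1: lead(14x⁴ − 26x³ + 31x² − 44x − 7) ÷ lead(D) = 14x⁴ ÷ 2x³ = 7x. Subtract (7x)·D = 14x⁴ − 28x³ + 35x² − 49x. Remainder: 2x³ − 4x² + 5x − 7.
Step 2: lead(2x³ − 4x² + 5x − 7) ÷ lead(D) = 2x³ ÷ 2x³ = 1. Subtract (1)·D = 2x³ − 4x² + 5x − 7. Remainder: 0.

R = [0]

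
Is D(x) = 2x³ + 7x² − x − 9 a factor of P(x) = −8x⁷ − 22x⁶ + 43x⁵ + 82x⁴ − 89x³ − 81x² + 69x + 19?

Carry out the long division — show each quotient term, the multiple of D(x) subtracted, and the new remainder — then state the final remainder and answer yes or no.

R(x) = 7x² + 4x + 1, so D(x) is not a factor of P(x). no

Step 1: lead(−8x⁷ − 22x⁶ + 43x⁵ + 82x⁴ − 89x³ − 81x² + 69x + 19) ÷ lead(D) = −8x⁷ ÷ 2x³ = −4x⁴. Subtract (−4x⁴)·D = −8x⁷ − 28x⁶ + 4x⁵ + 36x⁴. Remainder: 6x⁶ + 39x⁵ + 46x⁴ − 89x³ − 81x² + 69x + 19.
Step 2: lead(6x⁶ + 39x⁵ + 46x⁴ − 89x³ − 81x² + 69x + 19) ÷ lead(D) = 6x⁶ ÷ 2x³ = 3x³. Subtract (3x³)·D = 6x⁶ + 21x⁵ − 3x⁴ − 27x³. Remainder: 18x⁵ + 49x⁴ − 62x³ − 81x² + 69x + 19.
Step 3: lead(18x⁵ + 49x⁴ − 62x³ − 81x² + 69x + 19) ÷ lead(D) = 18x⁵ ÷ 2x³ = 9x². Subtract (9x²)·D = 18x⁵ + 63x⁴ − 9x³ − 81x². Remainder: −14x⁴ − 53x³ + 69x + 19.
Step 4: lead(−14x⁴ − 53x³ + 69x + 19) ÷ lead(D) = −14x⁴ ÷ 2x³ = −7x. Subtract (−7x)·D = −14x⁴ − 49x³ + 7x² + 63x. Remainder: −4x³ − 7x² + 6x + 19.
Step 5: lead(−4x³ − 7x² + 6x + 19) ÷ lead(D) = −4x³ ÷ 2x³ = −2. Subtract (−2)·D = −4x³ − 14x² + 2x + 18. Remainder: 7x² + 4x + 1.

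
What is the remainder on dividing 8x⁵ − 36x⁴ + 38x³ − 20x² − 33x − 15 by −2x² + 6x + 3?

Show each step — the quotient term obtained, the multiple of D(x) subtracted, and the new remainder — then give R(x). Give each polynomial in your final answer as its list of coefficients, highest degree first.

R = [-9]

Step 1: lead(8x⁵ − 36x⁴ + 38x³ − 20x² − 33x − 15) ÷ lead(D) = 8x⁵ ÷ −2x² = −4x³. Subtract (−4x³)·D = 8x⁵ − 24x⁴ − 12x³. Remainder: −12x⁴ + 50x³ − 20x² − 33x − 15.
Step 2: lead(−12x⁴ + 50x³ − 20x² − 33x − 15) ÷ lead(D) = −12x⁴ ÷ −2x² = 6x². Subtract (6x²)·D = −12x⁴ + 36x³ + 18x². Remainder: 14x³ − 38x² − 33x − 15.
Step 3: lead(14x³ − 38x² − 33x − 15) ÷ lead(D) = 14x³ ÷ −2x² = −7x. Subtract (−7x)·D = 14x³ − 42x² − 21x. Remainder: 4x² − 12x − 15.
Step 4: lead(4x² − 12x − 15) ÷ lead(D) = 4x² ÷ −2x² = −2. Subtract (−2)·D = 4x² − 12x − 6. Remainder: −9.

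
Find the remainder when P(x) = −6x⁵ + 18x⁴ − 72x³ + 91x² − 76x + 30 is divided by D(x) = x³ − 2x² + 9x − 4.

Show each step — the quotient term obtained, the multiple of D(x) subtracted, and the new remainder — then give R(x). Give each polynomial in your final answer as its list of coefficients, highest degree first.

R = [1, 2, 6]

Step 1: lead(−6x⁵ + 18x⁴ − 72x³ + 91x² − 76x + 30) ÷ lead(D) = −6x⁵ ÷ x³ = −6x². Subtract (−6x²)·D = −6x⁵ + 12x⁴ − 54x³ + 24x². Remainder: 6x⁴ − 18x³ + 67x² − 76x + 30.
Step 2: lead(6x⁴ − 18x³ + 67x² − 76x + 30) ÷ lead(D) = 6x⁴ ÷ x³ = 6x. Subtract (6x)·D = 6x⁴ − 12x³ + 54x² − 24x. Remainder: −6x³ + 13x² − 52x + 30.
Step 3: lead(−6x³ + 13x² − 52x + 30) ÷ lead(D) = −6x³ ÷ x³ = −6. Subtract (−6)·D = −6x³ + 12x² − 54x + 24. Remainder: x² + 2x + 6.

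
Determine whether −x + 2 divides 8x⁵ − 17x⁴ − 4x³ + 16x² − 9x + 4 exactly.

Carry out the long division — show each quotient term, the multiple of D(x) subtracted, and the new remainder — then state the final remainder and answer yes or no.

Step 1: lead(8x⁵ − 17x⁴ − 4x³ + 16x² − 9x + 4) ÷ lead(D) = 8x⁵ ÷ −x = −8x⁴. Subtract (−8x⁴)·D = 8x⁵ − 16x⁴. Remainder: −x⁴ − 4x³ + 16x² − 9x + 4.
Step 2: lead(−x⁴ − 4x³ + 16x² − 9x + 4) ÷ lead(D) = −x⁴ ÷ −x = x³. Subtract (x³)·D = −x⁴ + 2x³. Remainder: −6x³ + 16x² − 9x + 4.
Step 3: lead(−6x³ + 16x² − 9x + 4) ÷ lead(D) = −6x³ ÷ −x = 6x². Subtract (6x²)·D = −6x³ + 12x². Remainder: 4x² − 9x + 4.
Step 4: lead(4x² − 9x + 4) ÷ lead(D) = 4x² ÷ −x = −4x. Subtract (−4x)·D = 4x² − 8x. Remainder: −x + 4.
Step 5: lead(−x + 4) ÷ lead(D) = −x ÷ −x = 1. Subtract (1)·D = −x + 2. Remainder: 2.

R(x) = 2, so D(x) is not a factor of P(x). no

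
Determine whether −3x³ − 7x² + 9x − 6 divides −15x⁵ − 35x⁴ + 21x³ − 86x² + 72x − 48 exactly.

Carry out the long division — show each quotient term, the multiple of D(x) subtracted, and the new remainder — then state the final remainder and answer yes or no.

Step 1: lead(−15x⁵ − 35x⁴ + 21x³ − 86x² + 72x − 48) ÷ lead(D) = −15x⁵ ÷ −3x³ = 5x². Subtract (5x²)·D = −15x⁵ − 35x⁴ + 45x³ − 30x². Remainder: −24x³ − 56x² + 72x − 48.
Step 2: lead(−24x³ − 56x² + 72x − 48) ÷ lead(D) = −24x³ ÷ −3x³ = 8. Subtract (8)·D = −24x³ − 56x² + 72x − 48. Remainder: 0.

R(x) = 0, so D(x) is a factor of P(x). yes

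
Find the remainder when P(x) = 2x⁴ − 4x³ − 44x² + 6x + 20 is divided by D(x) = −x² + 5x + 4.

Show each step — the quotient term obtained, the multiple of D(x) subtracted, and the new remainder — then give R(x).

Step 1: lead(2x⁴ − 4x³ − 44x² + 6x + 20) ÷ lead(D) = 2x⁴ ÷ −x² = −2x². Subtract (−2x²)·D = 2x⁴ − 10x³ − 8x². Remainder: 6x³ − 36x² + 6x + 20.
Step 2: lead(6x³ − 36x² + 6x + 20) ÷ lead(D) = 6x³ ÷ −x² = −6x. Subtract (−6x)·D = 6x³ − 30x² − 24x. Remainder: −6x² + 30x + 20.
Step 3: lead(−6x² + 30x + 20) ÷ lead(D) = −6x² ÷ −x² = 6. Subtract (6)·D = −6x² + 30x + 24. Remainder: −4.

R(x) = −4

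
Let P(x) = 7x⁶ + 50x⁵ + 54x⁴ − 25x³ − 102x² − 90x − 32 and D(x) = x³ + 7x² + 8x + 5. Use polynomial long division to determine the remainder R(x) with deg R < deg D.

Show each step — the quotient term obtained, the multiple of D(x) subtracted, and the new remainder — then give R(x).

R(x) = −5x − 7

Step 1: lead(7x⁶ + 50x⁵ + 54x⁴ − 25x³ − 102x² − 90x − 32) ÷ lead(D) = 7x⁶ ÷ x³ = 7x³. Subtract (7x³)·D = 7x⁶ + 49x⁵ + 56x⁴ + 35x³. Remainder: x⁵ − 2x⁴ − 60x³ − 102x² − 90x − 32.
Step 2: lead(x⁵ − 2x⁴ − 60x³ − 102x² − 90x − 32) ÷ lead(D) = x⁵ ÷ x³ = x². Subtract (x²)·D = x⁵ + 7x⁴ + 8x³ + 5x². Remainder: −9x⁴ − 68x³ − 107x² − 90x − 32.
Step 3: lead(−9x⁴ − 68x³ − 107x² − 90x − 32) ÷ lead(D) = −9x⁴ ÷ x³ = −9x. Subtract (−9x)·D = −9x⁴ − 63x³ − 72x² − 45x. Remainder: −5x³ − 35x² − 45x − 32.
Step 4: lead(−5x³ − 35x² − 45x − 32) ÷ lead(D) = −5x³ ÷ x³ = −5. Subtract (−5)·D = −5x³ − 35x² − 40x − 25. Remainder: −5x − 7.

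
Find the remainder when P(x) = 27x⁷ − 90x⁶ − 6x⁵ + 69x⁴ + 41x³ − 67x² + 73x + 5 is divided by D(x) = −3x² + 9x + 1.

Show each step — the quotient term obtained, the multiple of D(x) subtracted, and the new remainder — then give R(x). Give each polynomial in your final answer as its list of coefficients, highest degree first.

R = [6, -3]

Step 1: lead(27x⁷ − 90x⁶ − 6x⁵ + 69x⁴ + 41x³ − 67x² + 73x + 5) ÷ lead(D) = 27x⁷ ÷ −3x² = −9x⁵. Subtract (−9x⁵)·D = 27x⁷ − 81x⁶ − 9x⁵. Remainder: −9x⁶ + 3x⁵ + 69x⁴ + 41x³ − 67x² + 73x + 5.
Step 2: lead(−9x⁶ + 3x⁵ + 69x⁴ + 41x³ − 67x² + 73x + 5) ÷ lead(D) = −9x⁶ ÷ −3x² = 3x⁴. Subtract (3x⁴)·D = −9x⁶ + 27x⁵ + 3x⁴. Remainder: −24x⁵ + 66x⁴ + 41x³ − 67x² + 73x + 5.
Step 3: lead(−24x⁵ + 66x⁴ + 41x³ − 67x² + 73x + 5) ÷ lead(D) = −24x⁵ ÷ −3x² = 8x³. Subtract (8x³)·D = −24x⁵ + 72x⁴ + 8x³. Remainder: −6x⁴ + 33x³ − 67x² + 73x + 5.
Step 4: lead(−6x⁴ + 33x³ − 67x² + 73x + 5) ÷ lead(D) = −6x⁴ ÷ −3x² = 2x². Subtract (2x²)·D = −6x⁴ + 18x³ + 2x². Remainder: 15x³ − 69x² + 73x + 5.
Step 5: lead(15x³ − 69x² + 73x + 5) ÷ lead(D) = 15x³ ÷ −3x² = −5x. Subtract (−5x)·D = 15x³ − 45x² − 5x. Remainder: −24x² + 78x + 5.
Step 6: lead(−24x² + 78x + 5) ÷ lead(D) = −24x² ÷ −3x² = 8. Subtract (8)·D = −24x² + 72x + 8. Remainder: 6x − 3.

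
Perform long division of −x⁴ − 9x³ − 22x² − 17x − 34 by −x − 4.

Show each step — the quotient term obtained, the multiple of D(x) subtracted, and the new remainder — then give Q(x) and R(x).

Step 1: lead(−x⁴ − 9x³ − 22x² − 17x − 34) ÷ lead(D) = −x⁴ ÷ −x = x³. Subtract (x³)·D = −x⁴ − 4x³. Remainder: −5x³ − 22x² − 17x − 34.
Step 2: lead(−5x³ − 22x² − 17x − 34) ÷ lead(D) = −5x³ ÷ −x = 5x². Subtract (5x²)·D = −5x³ − 20x². Remainder: −2x² − 17x − 34.
Step 3: lead(−2x² − 17x − 34) ÷ lead(D) = −2x² ÷ −x = 2x. Subtract (2x)·D = −2x² − 8x. Remainder: −9x − 34.
Step 4: lead(−9x − 34) ÷ lead(D) = −9x ÷ −x = 9. Subtract (9)·D = −9x − 36. Remainder: 2.

Q(x) = x³ + 5x² + 2x + 9; R(x) = 2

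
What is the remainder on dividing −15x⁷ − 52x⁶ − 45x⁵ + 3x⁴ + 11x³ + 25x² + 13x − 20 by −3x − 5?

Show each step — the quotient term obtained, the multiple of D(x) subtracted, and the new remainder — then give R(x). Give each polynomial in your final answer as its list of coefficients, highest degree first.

R = [0]

Step 1: lead(−15x⁷ − 52x⁶ − 45x⁵ + 3x⁴ + 11x³ + 25x² + 13x − 20) ÷ lead(D) = −15x⁷ ÷ −3x = 5x⁶. Subtract (5x⁶)·D = −15x⁷ − 25x⁶. Remainder: −27x⁶ − 45x⁵ + 3x⁴ + 11x³ + 25x² + 13x − 20.
Step 2: lead(−27x⁶ − 45x⁵ + 3x⁴ + 11x³ + 25x² + 13x − 20) ÷ lead(D) = −27x⁶ ÷ −3x = 9x⁵. Subtract (9x⁵)·D = −27x⁶ − 45x⁵. Remainder: 3x⁴ + 11x³ + 25x² + 13x − 20.
Step 3: lead(3x⁴ + 11x³ + 25x² + 13x − 20) ÷ lead(D) = 3x⁴ ÷ −3x = −x³. Subtract (−x³)·D = 3x⁴ + 5x³. Remainder: 6x³ + 25x² + 13x − 20.
Step 4: lead(6x³ + 25x² + 13x − 20) ÷ lead(D) = 6x³ ÷ −3x = −2x². Subtract (−2x²)·D = 6x³ + 10x². Remainder: 15x² + 13x − 20.
Step 5: lead(15x² + 13x − 20) ÷ lead(D) = 15x² ÷ −3x = −5x. Subtract (−5x)·D = 15x² + 25x. Remainder: −12x − 20.
Step 6: lead(−12x − 20) ÷ lead(D) = −12x ÷ −3x = 4. Subtract (4)·D = −12x − 20. Remainder: 0.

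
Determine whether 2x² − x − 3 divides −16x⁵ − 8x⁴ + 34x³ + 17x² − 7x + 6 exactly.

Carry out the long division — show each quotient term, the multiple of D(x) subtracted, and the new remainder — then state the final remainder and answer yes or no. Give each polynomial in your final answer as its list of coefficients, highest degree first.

Step 1: lead(−16x⁵ − 8x⁴ + 34x³ + 17x² − 7x + 6) ÷ lead(D) = −16x⁵ ÷ 2x² = −8x³. Subtract (−8x³)·D = −16x⁵ + 8x⁴ + 24x³. Remainder: −16x⁴ + 10x³ + 17x² − 7x + 6.
Step 2: lead(−16x⁴ + 10x³ + 17x² − 7x + 6) ÷ lead(D) = −16x⁴ ÷ 2x² = −8x². Subtract (−8x²)·D = −16x⁴ + 8x³ + 24x². Remainder: 2x³ − 7x² − 7x + 6.
Step 3: lead(2x³ − 7x² − 7x + 6) ÷ lead(D) = 2x³ ÷ 2x² = x. Subtract (x)·D = 2x³ − x² − 3x. Remainder: −6x² − 4x + 6.
Step 4: lead(−6x² − 4x + 6) ÷ lead(D) = −6x² ÷ 2x² = −3. Subtract (−3)·D = −6x² + 3x + 9. Remainder: −7x − 3.

R = [-7, -3], so D(x) is not a factor of P(x). no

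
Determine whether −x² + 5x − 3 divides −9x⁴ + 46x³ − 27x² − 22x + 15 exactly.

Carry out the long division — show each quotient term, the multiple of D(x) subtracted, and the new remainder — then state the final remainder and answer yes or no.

R(x) = 0, so D(x) is a factor of P(x). yes

Step 1: lead(−9x⁴ + 46x³ − 27x² − 22x + 15) ÷ lead(D) = −9x⁴ ÷ −x² = 9x². Subtract (9x²)·D = −9x⁴ + 45x³ − 27x². Remainder: x³ − 22x + 15.
Step 2: lead(x³ − 22x + 15) ÷ lead(D) = x³ ÷ −x² = −x. Subtract (−x)·D = x³ − 5x² + 3x. Remainder: 5x² − 25x + 15.
Step 3: lead(5x² − 25x + 15) ÷ lead(D) = 5x² ÷ −x² = −5. Subtract (−5)·D = 5x² − 25x + 15. Remainder: 0.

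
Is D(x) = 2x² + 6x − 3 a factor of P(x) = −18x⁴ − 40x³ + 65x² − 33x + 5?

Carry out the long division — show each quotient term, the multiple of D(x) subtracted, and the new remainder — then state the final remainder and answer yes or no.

Step 1: lead(−18x⁴ − 40x³ + 65x² − 33x + 5) ÷ lead(D) = −18x⁴ ÷ 2x² = −9x². Subtract (−9x²)·D = −18x⁴ − 54x³ + 27x². Remainder: 14x³ + 38x² − 33x + 5.
Step 2: lead(14x³ + 38x² − 33x + 5) ÷ lead(D) = 14x³ ÷ 2x² = 7x. Subtract (7x)·D = 14x³ + 42x² − 21x. Remainder: −4x² − 12x + 5.
Step 3: lead(−4x² − 12x + 5) ÷ lead(D) = −4x² ÷ 2x² = −2. Subtract (−2)·D = −4x² − 12x + 6. Remainder: −1.

R(x) = −1, so D(x) is not a factor of P(x). no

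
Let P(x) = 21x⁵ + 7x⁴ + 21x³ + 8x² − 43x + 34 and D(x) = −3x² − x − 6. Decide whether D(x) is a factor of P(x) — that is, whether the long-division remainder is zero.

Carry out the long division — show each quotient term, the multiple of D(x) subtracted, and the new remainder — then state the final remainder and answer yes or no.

Step 1: lead(21x⁵ + 7x⁴ + 21x³ + 8x² − 43x + 34) ÷ lead(D) = 21x⁵ ÷ −3x² = −7x³. Subtract (−7x³)·D = 21x⁵ + 7x⁴ + 42x³. Remainder: −21x³ + 8x² − 43x + 34.
Step 2: lead(−21x³ + 8x² − 43x + 34) ÷ lead(D) = −21x³ ÷ −3x² = 7x. Subtract (7x)·D = −21x³ − 7x² − 42x. Remainder: 15x² − x + 34.
Step 3: lead(15x² − x + 34) ÷ lead(D) = 15x² ÷ −3x² = −5. Subtract (−5)·D = 15x² + 5x + 30. Remainder: −6x + 4.

R(x) = −6x + 4, so D(x) is not a factor of P(x). no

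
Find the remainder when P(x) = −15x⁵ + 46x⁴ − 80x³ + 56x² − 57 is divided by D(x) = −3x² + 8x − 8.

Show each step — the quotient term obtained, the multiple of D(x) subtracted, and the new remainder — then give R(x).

Step 1: lead(−15x⁵ + 46x⁴ − 80x³ + 56x² − 57) ÷ lead(D) = −15x⁵ ÷ −3x² = 5x³. Subtract (5x³)·D = −15x⁵ + 40x⁴ − 40x³. Remainder: 6x⁴ − 40x³ + 56x² − 57.
Step 2: lead(6x⁴ − 40x³ + 56x² − 57) ÷ lead(D) = 6x⁴ ÷ −3x² = −2x². Subtract (−2x²)·D = 6x⁴ − 16x³ + 16x². Remainder: −24x³ + 40x² − 57.
Step 3: lead(−24x³ + 40x² − 57) ÷ lead(D) = −24x³ ÷ −3x² = 8x. Subtract (8x)·D = −24x³ + 64x² − 64x. Remainder: −24x² + 64x − 57.
Step 4: lead(−24x² + 64x − 57) ÷ lead(D) = −24x² ÷ −3x² = 8. Subtract (8)·D = −24x² + 64x − 64. Remainder: 7.

R(x) = 7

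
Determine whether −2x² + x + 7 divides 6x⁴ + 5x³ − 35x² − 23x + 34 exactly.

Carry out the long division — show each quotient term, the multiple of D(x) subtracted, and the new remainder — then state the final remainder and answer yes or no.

R(x) = −1, so D(x) is not a factor of P(x). no

Step 1: lead(6x⁴ + 5x³ − 35x² − 23x + 34) ÷ lead(D) = 6x⁴ ÷ −2x² = −3x². Subtract (−3x²)·D = 6x⁴ − 3x³ − 21x². Remainder: 8x³ − 14x² − 23x + 34.
Step 2: lead(8x³ − 14x² − 23x + 34) ÷ lead(D) = 8x³ ÷ −2x² = −4x. Subtract (−4x)·D = 8x³ − 4x² − 28x. Remainder: −10x² + 5x + 34.
Step 3: lead(−10x² + 5x + 34) ÷ lead(D) = −10x² ÷ −2x² = 5. Subtract (5)·D = −10x² + 5x + 35. Remainder: −1.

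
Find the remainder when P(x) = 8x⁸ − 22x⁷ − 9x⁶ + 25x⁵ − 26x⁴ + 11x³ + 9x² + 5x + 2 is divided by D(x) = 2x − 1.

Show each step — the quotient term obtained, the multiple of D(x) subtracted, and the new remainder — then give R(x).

R(x) = 7

Step 1: lead(8x⁸ − 22x⁷ − 9x⁶ + 25x⁵ − 26x⁴ + 11x³ + 9x² + 5x + 2) ÷ lead(D) = 8x⁸ ÷ 2x = 4x⁷. Subtract (4x⁷)·D = 8x⁸ − 4x⁷. Remainder: −18x⁷ − 9x⁶ + 25x⁵ − 26x⁴ + 11x³ + 9x² + 5x + 2.
Step 2: lead(−18x⁷ − 9x⁶ + 25x⁵ − 26x⁴ + 11x³ + 9x² + 5x + 2) ÷ lead(D) = −18x⁷ ÷ 2x = −9x⁶. Subtract (−9x⁶)·D = −18x⁷ + 9x⁶. Remainder: −18x⁶ + 25x⁵ − 26x⁴ + 11x³ + 9x² + 5x + 2.
Step 3: lead(−18x⁶ + 25x⁵ − 26x⁴ + 11x³ + 9x² + 5x + 2) ÷ lead(D) = −18x⁶ ÷ 2x = −9x⁵. Subtract (−9x⁵)·D = −18x⁶ + 9x⁵. Remainder: 16x⁵ − 26x⁴ + 11x³ + 9x² + 5x + 2.
Step 4: lead(16x⁵ − 26x⁴ + 11x³ + 9x² + 5x + 2) ÷ lead(D) = 16x⁵ ÷ 2x = 8x⁴. Subtract (8x⁴)·D = 16x⁵ − 8x⁴. Remainder: −18x⁴ + 11x³ + 9x² + 5x + 2.
Step 5: lead(−18x⁴ + 11x³ + 9x² + 5x + 2) ÷ lead(D) = −18x⁴ ÷ 2x = −9x³. Subtract (−9x³)·D = −18x⁴ + 9x³. Remainder: 2x³ + 9x² + 5x + 2.
Step 6: lead(2x³ + 9x² + 5x + 2) ÷ lead(D) = 2x³ ÷ 2x = x². Subtract (x²)·D = 2x³ − x². Remainder: 10x² + 5x + 2.
Step 7: lead(10x² + 5x + 2) ÷ lead(D) = 10x² ÷ 2x = 5x. Subtract (5x)·D = 10x² − 5x. Remainder: 10x + 2.
Step 8: lead(10x + 2) ÷ lead(D) = 10x ÷ 2x = 5. Subtract (5)·D = 10x − 5. Remainder: 7.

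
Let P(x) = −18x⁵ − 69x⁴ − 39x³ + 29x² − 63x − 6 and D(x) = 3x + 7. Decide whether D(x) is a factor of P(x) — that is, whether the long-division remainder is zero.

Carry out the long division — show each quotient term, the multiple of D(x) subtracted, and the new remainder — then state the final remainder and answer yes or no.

Step 1: lead(−18x⁵ − 69x⁴ − 39x³ + 29x² − 63x − 6) ÷ lead(D) = −18x⁵ ÷ 3x = −6x⁴. Subtract (−6x⁴)·D = −18x⁵ − 42x⁴. Remainder: −27x⁴ − 39x³ + 29x² − 63x − 6.
Step 2: lead(−27x⁴ − 39x³ + 29x² − 63x − 6) ÷ lead(D) = −27x⁴ ÷ 3x = −9x³. Subtract (−9x³)·D = −27x⁴ − 63x³. Remainder: 24x³ + 29x² − 63x − 6.
Step 3: lead(24x³ + 29x² − 63x − 6) ÷ lead(D) = 24x³ ÷ 3x = 8x². Subtract (8x²)·D = 24x³ + 56x². Remainder: −27x² − 63x − 6.
Step 4: lead(−27x² − 63x − 6) ÷ lead(D) = −27x² ÷ 3x = −9x. Subtract (−9x)·D = −27x² − 63x. Remainder: −6.

R(x) = −6, so D(x) is not a factor of P(x). no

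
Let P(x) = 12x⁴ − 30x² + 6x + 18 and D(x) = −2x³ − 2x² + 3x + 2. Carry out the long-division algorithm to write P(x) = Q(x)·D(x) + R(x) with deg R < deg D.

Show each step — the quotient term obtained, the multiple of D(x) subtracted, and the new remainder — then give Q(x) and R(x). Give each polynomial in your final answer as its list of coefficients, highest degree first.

Q = [-6, 6]; R = [6]

Step 1: lead(12x⁴ − 30x² + 6x + 18) ÷ lead(D) = 12x⁴ ÷ −2x³ = −6x. Subtract (−6x)·D = 12x⁴ + 12x³ − 18x² − 12x. Remainder: −12x³ − 12x² + 18x + 18.
Step 2: lead(−12x³ − 12x² + 18x + 18) ÷ lead(D) = −12x³ ÷ −2x³ = 6. Subtract (6)·D = −12x³ − 12x² + 18x + 12. Remainder: 6.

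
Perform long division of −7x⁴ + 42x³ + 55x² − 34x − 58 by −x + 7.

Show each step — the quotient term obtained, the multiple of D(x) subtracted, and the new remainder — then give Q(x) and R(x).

Q(x) = 7x³ + 7x² − 6x − 8; R(x) = −2

Step 1: lead(−7x⁴ + 42x³ + 55x² − 34x − 58) ÷ lead(D) = −7x⁴ ÷ −x = 7x³. Subtract (7x³)·D = −7x⁴ + 49x³. Remainder: −7x³ + 55x² − 34x − 58.
Step 2: lead(−7x³ + 55x² − 34x − 58) ÷ lead(D) = −7x³ ÷ −x = 7x². Subtract (7x²)·D = −7x³ + 49x². Remainder: 6x² − 34x − 58.
Step 3: lead(6x² − 34x − 58) ÷ lead(D) = 6x² ÷ −x = −6x. Subtract (−6x)·D = 6x² − 42x. Remainder: 8x − 58.
Step 4: lead(8x − 58) ÷ lead(D) = 8x ÷ −x = −8. Subtract (−8)·D = 8x − 56. Remainder: −2.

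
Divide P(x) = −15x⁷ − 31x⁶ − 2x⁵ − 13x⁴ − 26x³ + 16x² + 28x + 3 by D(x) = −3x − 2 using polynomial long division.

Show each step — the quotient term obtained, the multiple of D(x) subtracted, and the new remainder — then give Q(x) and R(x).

Step 1: lead(−15x⁷ − 31x⁶ − 2x⁵ − 13x⁴ − 26x³ + 16x² + 28x + 3) ÷ lead(D) = −15x⁷ ÷ −3x = 5x⁶. Subtract (5x⁶)·D = −15x⁷ − 10x⁶. Remainder: −21x⁶ − 2x⁵ − 13x⁴ − 26x³ + 16x² + 28x + 3.
Step 2: lead(−21x⁶ − 2x⁵ − 13x⁴ − 26x³ + 16x² + 28x + 3) ÷ lead(D) = −21x⁶ ÷ −3x = 7x⁵. Subtract (7x⁵)·D = −21x⁶ − 14x⁵. Remainder: 12x⁵ − 13x⁴ − 26x³ + 16x² + 28x + 3.
Step 3: lead(12x⁵ − 13x⁴ − 26x³ + 16x² + 28x + 3) ÷ lead(D) = 12x⁵ ÷ −3x = −4x⁴. Subtract (−4x⁴)·D = 12x⁵ + 8x⁴. Remainder: −21x⁴ − 26x³ + 16x² + 28x + 3.
Step 4: lead(−21x⁴ − 26x³ + 16x² + 28x + 3) ÷ lead(D) = −21x⁴ ÷ −3x = 7x³. Subtract (7x³)·D = −21x⁴ − 14x³. Remainder: −12x³ + 16x² + 28x + 3.
Step 5: lead(−12x³ + 16x² + 28x + 3) ÷ lead(D) = −12x³ ÷ −3x = 4x². Subtract (4x²)·D = −12x³ − 8x². Remainder: 24x² + 28x + 3.
Step 6: lead(24x² + 28x + 3) ÷ lead(D) = 24x² ÷ −3x = −8x. Subtract (−8x)·D = 24x² + 16x. Remainder: 12x + 3.
Step 7: lead(12x + 3) ÷ lead(D) = 12x ÷ −3x = −4. Subtract (−4)·D = 12x + 8. Remainder: −5.

Q(x) = 5x⁶ + 7x⁵ − 4x⁴ + 7x³ + 4x² − 8x − 4; R(x) = −5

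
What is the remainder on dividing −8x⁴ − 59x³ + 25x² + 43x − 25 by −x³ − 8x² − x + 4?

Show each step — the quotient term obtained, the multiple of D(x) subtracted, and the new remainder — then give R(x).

Step 1: lead(−8x⁴ − 59x³ + 25x² + 43x − 25) ÷ lead(D) = −8x⁴ ÷ −x³ = 8x. Subtract (8x)·D = −8x⁴ − 64x³ − 8x² + 32x. Remainder: 5x³ + 33x² + 11x − 25.
Step 2: lead(5x³ + 33x² + 11x − 25) ÷ lead(D) = 5x³ ÷ −x³ = −5. Subtract (−5)·D = 5x³ + 40x² + 5x − 20. Remainder: −7x² + 6x − 5.

R(x) = −7x² + 6x − 5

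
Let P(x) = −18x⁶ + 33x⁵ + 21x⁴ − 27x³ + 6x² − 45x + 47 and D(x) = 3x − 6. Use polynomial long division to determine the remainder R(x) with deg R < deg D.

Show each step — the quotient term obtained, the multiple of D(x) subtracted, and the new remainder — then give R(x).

Step 1: lead(−18x⁶ + 33x⁵ + 21x⁴ − 27x³ + 6x² − 45x + 47) ÷ lead(D) = −18x⁶ ÷ 3x = −6x⁵. Subtract (−6x⁵)·D = −18x⁶ + 36x⁵. Remainder: −3x⁵ + 21x⁴ − 27x³ + 6x² − 45x + 47.
Step 2: lead(−3x⁵ + 21x⁴ − 27x³ + 6x² − 45x + 47) ÷ lead(D) = −3x⁵ ÷ 3x = −x⁴. Subtract (−x⁴)·D = −3x⁵ + 6x⁴. Remainder: 15x⁴ − 27x³ + 6x² − 45x + 47.
Step 3: lead(15x⁴ − 27x³ + 6x² − 45x + 47) ÷ lead(D) = 15x⁴ ÷ 3x = 5x³. Subtract (5x³)·D = 15x⁴ − 30x³. Remainder: 3x³ + 6x² − 45x + 47.
Step 4: lead(3x³ + 6x² − 45x + 47) ÷ lead(D) = 3x³ ÷ 3x = x². Subtract (x²)·D = 3x³ − 6x². Remainder: 12x² − 45x + 47.
Step 5: lead(12x² − 45x + 47) ÷ lead(D) = 12x² ÷ 3x = 4x. Subtract (4x)·D = 12x² − 24x. Remainder: −21x + 47.
Step 6: lead(−21x + 47) ÷ lead(D) = −21x ÷ 3x = −7. Subtract (−7)·D = −21x + 42. Remainder: 5.

R(x) = 5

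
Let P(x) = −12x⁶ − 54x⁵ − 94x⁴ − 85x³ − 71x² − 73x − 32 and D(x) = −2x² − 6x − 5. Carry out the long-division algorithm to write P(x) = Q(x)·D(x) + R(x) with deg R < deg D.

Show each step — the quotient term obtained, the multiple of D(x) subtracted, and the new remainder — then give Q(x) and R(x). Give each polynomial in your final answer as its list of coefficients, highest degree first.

Step 1: lead(−12x⁶ − 54x⁵ − 94x⁴ − 85x³ − 71x² − 73x − 32) ÷ lead(D) = −12x⁶ ÷ −2x² = 6x⁴. Subtract (6x⁴)·D = −12x⁶ − 36x⁵ − 30x⁴. Remainder: −18x⁵ − 64x⁴ − 85x³ − 71x² − 73x − 32.
Step 2: lead(−18x⁵ − 64x⁴ − 85x³ − 71x² − 73x − 32) ÷ lead(D) = −18x⁵ ÷ −2x² = 9x³. Subtract (9x³)·D = −18x⁵ − 54x⁴ − 45x³. Remainder: −10x⁴ − 40x³ − 71x² − 73x − 32.
Step 3: lead(−10x⁴ − 40x³ − 71x² − 73x − 32) ÷ lead(D) = −10x⁴ ÷ −2x² = 5x². Subtract (5x²)·D = −10x⁴ − 30x³ − 25x². Remainder: −10x³ − 46x² − 73x − 32.
Step 4: lead(−10x³ − 46x² − 73x − 32) ÷ lead(D) = −10x³ ÷ −2x² = 5x. Subtract (5x)·D = −10x³ − 30x² − 25x. Remainder: −16x² − 48x − 32.
Step 5: lead(−16x² − 48x − 32) ÷ lead(D) = −16x² ÷ −2x² = 8. Subtract (8)·D = −16x² − 48x − 40. Remainder: 8.

Q = [6, 9, 5, 5, 8]; R = [8]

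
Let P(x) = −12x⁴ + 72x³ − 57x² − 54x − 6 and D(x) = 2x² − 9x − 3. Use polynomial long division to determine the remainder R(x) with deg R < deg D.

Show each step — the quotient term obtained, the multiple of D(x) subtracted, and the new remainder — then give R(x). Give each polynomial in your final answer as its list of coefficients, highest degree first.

R = [3]

Step 1: lead(−12x⁴ + 72x³ − 57x² − 54x − 6) ÷ lead(D) = −12x⁴ ÷ 2x² = −6x². Subtract (−6x²)·D = −12x⁴ + 54x³ + 18x². Remainder: 18x³ − 75x² − 54x − 6.
Step 2: lead(18x³ − 75x² − 54x − 6) ÷ lead(D) = 18x³ ÷ 2x² = 9x. Subtract (9x)·D = 18x³ − 81x² − 27x. Remainder: 6x² − 27x − 6.
Step 3: lead(6x² − 27x − 6) ÷ lead(D) = 6x² ÷ 2x² = 3. Subtract (3)·D = 6x² − 27x − 9. Remainder: 3.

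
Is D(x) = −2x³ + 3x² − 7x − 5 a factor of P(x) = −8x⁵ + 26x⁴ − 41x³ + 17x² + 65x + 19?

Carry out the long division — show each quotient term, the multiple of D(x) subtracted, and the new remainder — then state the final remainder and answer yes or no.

R(x) = 2x − 1, so D(x) is not a factor of P(x). no

Step 1: lead(−8x⁵ + 26x⁴ − 41x³ + 17x² + 65x + 19) ÷ lead(D) = −8x⁵ ÷ −2x³ = 4x². Subtract (4x²)·D = −8x⁵ + 12x⁴ − 28x³ − 20x². Remainder: 14x⁴ − 13x³ + 37x² + 65x + 19.
Step 2: lead(14x⁴ − 13x³ + 37x² + 65x + 19) ÷ lead(D) = 14x⁴ ÷ −2x³ = −7x. Subtract (−7x)·D = 14x⁴ − 21x³ + 49x² + 35x. Remainder: 8x³ − 12x² + 30x + 19.
Step 3: lead(8x³ − 12x² + 30x + 19) ÷ lead(D) = 8x³ ÷ −2x³ = −4. Subtract (−4)·D = 8x³ − 12x² + 28x + 20. Remainder: 2x − 1.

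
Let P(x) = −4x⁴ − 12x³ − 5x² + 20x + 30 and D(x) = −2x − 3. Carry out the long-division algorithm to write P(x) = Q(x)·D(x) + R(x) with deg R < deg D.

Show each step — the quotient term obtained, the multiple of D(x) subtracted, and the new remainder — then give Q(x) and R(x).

Step 1: lead(−4x⁴ − 12x³ − 5x² + 20x + 30) ÷ lead(D) = −4x⁴ ÷ −2x = 2x³. Subtract (2x³)·D = −4x⁴ − 6x³. Remainder: −6x³ − 5x² + 20x + 30.
Step 2: lead(−6x³ − 5x² + 20x + 30) ÷ lead(D) = −6x³ ÷ −2x = 3x². Subtract (3x²)·D = −6x³ − 9x². Remainder: 4x² + 20x + 30.
Step 3: lead(4x² + 20x + 30) ÷ lead(D) = 4x² ÷ −2x = −2x. Subtract (−2x)·D = 4x² + 6x. Remainder: 14x + 30.
Step 4: lead(14x + 30) ÷ lead(D) = 14x ÷ −2x = −7. Subtract (−7)·D = 14x + 21. Remainder: 9.

Q(x) = 2x³ + 3x² − 2x − 7; R(x) = 9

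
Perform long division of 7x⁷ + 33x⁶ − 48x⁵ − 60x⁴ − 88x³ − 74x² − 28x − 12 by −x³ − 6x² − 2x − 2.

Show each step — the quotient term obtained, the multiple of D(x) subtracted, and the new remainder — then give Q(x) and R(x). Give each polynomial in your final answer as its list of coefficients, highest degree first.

Step 1: lead(7x⁷ + 33x⁶ − 48x⁵ − 60x⁴ − 88x³ − 74x² − 28x − 12) ÷ lead(D) = 7x⁷ ÷ −x³ = −7x⁴. Subtract (−7x⁴)·D = 7x⁷ + 42x⁶ + 14x⁵ + 14x⁴. Remainder: −9x⁶ − 62x⁵ − 74x⁴ − 88x³ − 74x² − 28x − 12.
Step 2: lead(−9x⁶ − 62x⁵ − 74x⁴ − 88x³ − 74x² − 28x − 12) ÷ lead(D) = −9x⁶ ÷ −x³ = 9x³. Subtract (9x³)·D = −9x⁶ − 54x⁵ − 18x⁴ − 18x³. Remainder: −8x⁵ − 56x⁴ − 70x³ − 74x² − 28x − 12.
Step 3: lead(−8x⁵ − 56x⁴ − 70x³ − 74x² − 28x − 12) ÷ lead(D) = −8x⁵ ÷ −x³ = 8x². Subtract (8x²)·D = −8x⁵ − 48x⁴ − 16x³ − 16x². Remainder: −8x⁴ − 54x³ − 58x² − 28x − 12.
Step 4: lead(−8x⁴ − 54x³ − 58x² − 28x − 12) ÷ lead(D) = −8x⁴ ÷ −x³ = 8x. Subtract (8x)·D = −8x⁴ − 48x³ − 16x² − 16x. Remainder: −6x³ − 42x² − 12x − 12.
Step 5: lead(−6x³ − 42x² − 12x − 12) ÷ lead(D) = −6x³ ÷ −x³ = 6. Subtract (6)·D = −6x³ − 36x² − 12x − 12. Remainder: −6x².

Q = [-7, 9, 8, 8, 6]; R = [-6, 0, 0]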